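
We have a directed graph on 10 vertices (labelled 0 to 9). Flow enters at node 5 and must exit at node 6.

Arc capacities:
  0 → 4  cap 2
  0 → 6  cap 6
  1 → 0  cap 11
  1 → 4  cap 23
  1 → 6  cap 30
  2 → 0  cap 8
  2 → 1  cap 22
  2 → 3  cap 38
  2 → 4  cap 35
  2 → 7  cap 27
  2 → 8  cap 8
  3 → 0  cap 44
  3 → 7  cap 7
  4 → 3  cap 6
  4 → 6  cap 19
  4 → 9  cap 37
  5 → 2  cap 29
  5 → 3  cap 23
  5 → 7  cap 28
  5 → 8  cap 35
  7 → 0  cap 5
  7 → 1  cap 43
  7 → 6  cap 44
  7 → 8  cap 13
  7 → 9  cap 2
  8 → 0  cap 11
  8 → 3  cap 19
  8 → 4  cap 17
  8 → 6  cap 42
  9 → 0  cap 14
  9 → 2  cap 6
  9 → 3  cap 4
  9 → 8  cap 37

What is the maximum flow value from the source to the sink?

Maximum flow value: 107

augment #1: 5→7→6 bottleneck 28, total now 28
augment #2: 5→8→6 bottleneck 35, total now 63
augment #3: 5→2→0→6 bottleneck 6, total now 69
augment #4: 5→2→1→6 bottleneck 22, total now 91
augment #5: 5→2→4→6 bottleneck 1, total now 92
augment #6: 5→3→7→6 bottleneck 7, total now 99
augment #7: 5→3→0→4→6 bottleneck 2, total now 101
augment #8: 5→3→0→2→4→6 bottleneck 6, total now 107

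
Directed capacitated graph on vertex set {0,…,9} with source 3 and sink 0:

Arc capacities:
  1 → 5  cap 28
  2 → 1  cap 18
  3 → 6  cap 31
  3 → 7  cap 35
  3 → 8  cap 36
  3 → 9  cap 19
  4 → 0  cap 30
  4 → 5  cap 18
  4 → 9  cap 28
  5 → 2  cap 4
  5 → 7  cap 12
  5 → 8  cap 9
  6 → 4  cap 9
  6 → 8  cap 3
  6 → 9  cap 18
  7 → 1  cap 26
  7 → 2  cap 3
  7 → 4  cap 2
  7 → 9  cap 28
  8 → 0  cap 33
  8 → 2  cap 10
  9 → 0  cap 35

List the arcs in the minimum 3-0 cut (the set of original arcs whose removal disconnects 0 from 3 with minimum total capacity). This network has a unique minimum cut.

augment #1: 3→8→0 push 33
augment #2: 3→9→0 push 19
augment #3: 3→6→4→0 push 9
augment #4: 3→6→9→0 push 16
augment #5: 3→7→4→0 push 2
max flow = 79; residual-reachable set from 3 gives S-side
cut edges (S→T): {(6,4), (7,4), (8,0), (9,0)} total cap 79

Min-cut arcs: {(6,4), (7,4), (8,0), (9,0)} (total capacity 79)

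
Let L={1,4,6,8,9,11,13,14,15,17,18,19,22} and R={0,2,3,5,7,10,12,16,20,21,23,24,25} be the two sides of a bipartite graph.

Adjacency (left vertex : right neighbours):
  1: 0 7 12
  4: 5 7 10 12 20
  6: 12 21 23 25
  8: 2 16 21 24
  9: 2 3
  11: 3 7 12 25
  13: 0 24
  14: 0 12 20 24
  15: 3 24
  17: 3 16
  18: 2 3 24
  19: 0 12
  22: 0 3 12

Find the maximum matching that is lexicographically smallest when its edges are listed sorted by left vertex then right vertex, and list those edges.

|M| = 12 (so the lex-smallest maximum matching has 12 edges)
process left vertices in ascending order; for each, take the smallest-labelled available neighbour that still permits 12 edges overall, or leave it unmatched if none does
lex-smallest matching: {1-7, 4-5, 6-23, 8-21, 9-2, 11-25, 13-0, 14-20, 15-3, 17-16, 18-24, 19-12}

Lex-smallest maximum matching: {(1,7), (4,5), (6,23), (8,21), (9,2), (11,25), (13,0), (14,20), (15,3), (17,16), (18,24), (19,12)}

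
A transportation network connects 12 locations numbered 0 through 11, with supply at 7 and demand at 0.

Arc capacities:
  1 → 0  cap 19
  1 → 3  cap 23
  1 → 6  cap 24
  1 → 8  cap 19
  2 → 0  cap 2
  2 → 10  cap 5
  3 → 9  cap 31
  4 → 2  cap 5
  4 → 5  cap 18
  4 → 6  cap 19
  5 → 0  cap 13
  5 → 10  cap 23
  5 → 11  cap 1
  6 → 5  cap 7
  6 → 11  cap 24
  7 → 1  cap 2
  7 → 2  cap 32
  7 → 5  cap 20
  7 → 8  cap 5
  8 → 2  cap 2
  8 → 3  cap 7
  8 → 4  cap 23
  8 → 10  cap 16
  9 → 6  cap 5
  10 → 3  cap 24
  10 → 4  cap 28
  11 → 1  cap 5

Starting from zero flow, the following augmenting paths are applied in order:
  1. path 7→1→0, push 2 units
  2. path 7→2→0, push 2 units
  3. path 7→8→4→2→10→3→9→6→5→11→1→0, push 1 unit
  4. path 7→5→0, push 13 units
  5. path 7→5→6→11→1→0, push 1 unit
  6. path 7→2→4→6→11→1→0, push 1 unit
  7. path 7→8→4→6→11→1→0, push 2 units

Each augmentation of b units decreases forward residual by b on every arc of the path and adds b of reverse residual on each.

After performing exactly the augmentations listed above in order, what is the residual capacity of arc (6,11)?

Residual capacity of (6,11): 20

after path 1 (7→1→0, push 2): res(6,11)=24
after path 2 (7→2→0, push 2): res(6,11)=24
after path 3 (7→8→4→2→10→3→9→6→5→11→1→0, push 1): res(6,11)=24
after path 4 (7→5→0, push 13): res(6,11)=24
after path 5 (7→5→6→11→1→0, push 1): res(6,11)=23
after path 6 (7→2→4→6→11→1→0, push 1): res(6,11)=22
after path 7 (7→8→4→6→11→1→0, push 2): res(6,11)=20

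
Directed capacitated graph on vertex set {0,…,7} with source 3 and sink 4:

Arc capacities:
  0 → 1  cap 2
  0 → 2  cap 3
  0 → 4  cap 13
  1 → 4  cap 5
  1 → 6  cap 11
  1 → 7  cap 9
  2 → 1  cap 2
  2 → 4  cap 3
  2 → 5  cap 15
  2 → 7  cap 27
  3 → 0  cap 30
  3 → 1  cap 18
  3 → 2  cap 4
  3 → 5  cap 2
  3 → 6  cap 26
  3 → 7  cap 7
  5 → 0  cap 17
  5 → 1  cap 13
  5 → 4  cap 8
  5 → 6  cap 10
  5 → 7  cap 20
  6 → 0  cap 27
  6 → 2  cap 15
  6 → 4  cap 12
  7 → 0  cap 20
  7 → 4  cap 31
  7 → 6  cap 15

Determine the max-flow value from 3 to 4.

Maximum flow value: 70

augment #1: 3→0→4 bottleneck 13, total now 13
augment #2: 3→1→4 bottleneck 5, total now 18
augment #3: 3→2→4 bottleneck 3, total now 21
augment #4: 3→5→4 bottleneck 2, total now 23
augment #5: 3→6→4 bottleneck 12, total now 35
augment #6: 3→7→4 bottleneck 7, total now 42
augment #7: 3→1→7→4 bottleneck 9, total now 51
augment #8: 3→2→5→4 bottleneck 1, total now 52
augment #9: 3→0→2→5→4 bottleneck 3, total now 55
augment #10: 3→6→2→5→4 bottleneck 2, total now 57
augment #11: 3→6→2→7→4 bottleneck 12, total now 69
augment #12: 3→1→6→2→7→4 bottleneck 1, total now 70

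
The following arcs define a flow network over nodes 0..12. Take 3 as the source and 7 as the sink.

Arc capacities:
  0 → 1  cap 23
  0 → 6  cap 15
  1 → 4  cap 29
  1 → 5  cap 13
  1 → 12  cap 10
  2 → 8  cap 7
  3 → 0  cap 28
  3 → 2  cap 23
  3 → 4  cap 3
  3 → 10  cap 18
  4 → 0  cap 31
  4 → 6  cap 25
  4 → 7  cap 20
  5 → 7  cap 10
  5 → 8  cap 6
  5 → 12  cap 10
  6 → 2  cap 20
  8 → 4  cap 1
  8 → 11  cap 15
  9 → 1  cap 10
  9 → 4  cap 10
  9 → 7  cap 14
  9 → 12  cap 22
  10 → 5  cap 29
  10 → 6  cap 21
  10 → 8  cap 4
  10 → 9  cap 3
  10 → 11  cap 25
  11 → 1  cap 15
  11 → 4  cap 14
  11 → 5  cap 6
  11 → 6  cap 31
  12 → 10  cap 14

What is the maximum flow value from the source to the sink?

augment #1: 3→4→7 bottleneck 3, total now 3
augment #2: 3→10→5→7 bottleneck 10, total now 13
augment #3: 3→10→9→7 bottleneck 3, total now 16
augment #4: 3→0→1→4→7 bottleneck 17, total now 33

Maximum flow value: 33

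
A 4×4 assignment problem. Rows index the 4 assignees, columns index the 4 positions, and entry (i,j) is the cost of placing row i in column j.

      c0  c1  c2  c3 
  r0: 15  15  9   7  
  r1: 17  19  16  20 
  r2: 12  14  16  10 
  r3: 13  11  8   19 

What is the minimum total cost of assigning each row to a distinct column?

Minimum assignment cost: 46

one of 3 optimal assignments: row0→col3 (cost 7), row1→col0 (cost 17), row2→col1 (cost 14), row3→col2 (cost 8)
total = 7 + 17 + 14 + 8 = 46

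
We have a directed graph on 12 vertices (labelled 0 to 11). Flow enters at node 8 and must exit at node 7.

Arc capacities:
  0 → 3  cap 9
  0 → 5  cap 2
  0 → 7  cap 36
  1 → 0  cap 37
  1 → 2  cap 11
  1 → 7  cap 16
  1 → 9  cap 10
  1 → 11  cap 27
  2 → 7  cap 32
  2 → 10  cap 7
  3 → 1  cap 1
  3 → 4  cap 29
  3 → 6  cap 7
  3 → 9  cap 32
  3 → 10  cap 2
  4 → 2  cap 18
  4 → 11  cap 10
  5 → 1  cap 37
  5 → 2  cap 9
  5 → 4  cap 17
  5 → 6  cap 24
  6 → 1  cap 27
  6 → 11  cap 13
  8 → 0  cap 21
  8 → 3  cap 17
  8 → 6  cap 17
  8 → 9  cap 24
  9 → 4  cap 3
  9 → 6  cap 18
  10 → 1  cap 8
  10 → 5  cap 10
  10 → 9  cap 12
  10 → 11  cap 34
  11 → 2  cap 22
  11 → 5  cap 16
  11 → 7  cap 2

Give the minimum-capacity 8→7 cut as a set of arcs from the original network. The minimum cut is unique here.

Min-cut arcs: {(8,0), (8,3), (8,6), (9,4), (9,6)} (total capacity 76)

augment #1: 8→0→7 push 21
augment #2: 8→3→1→7 push 1
augment #3: 8→6→1→7 push 15
augment #4: 8→6→11→7 push 2
augment #5: 8→3→4→2→7 push 16
augment #6: 8→9→4→2→7 push 2
augment #7: 8→9→4→11→2→7 push 1
augment #8: 8→9→6→1→0→7 push 12
augment #9: 8→9→6→11→2→7 push 6
max flow = 76; residual-reachable set from 8 gives S-side
cut edges (S→T): {(8,0), (8,3), (8,6), (9,4), (9,6)} total cap 76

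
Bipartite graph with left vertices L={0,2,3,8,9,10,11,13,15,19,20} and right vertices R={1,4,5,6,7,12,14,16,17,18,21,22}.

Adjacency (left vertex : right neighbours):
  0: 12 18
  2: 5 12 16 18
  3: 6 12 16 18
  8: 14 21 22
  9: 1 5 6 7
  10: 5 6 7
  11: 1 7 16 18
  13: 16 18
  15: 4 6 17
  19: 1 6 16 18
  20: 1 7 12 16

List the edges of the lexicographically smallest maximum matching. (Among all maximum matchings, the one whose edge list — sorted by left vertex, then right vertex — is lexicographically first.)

Lex-smallest maximum matching: {(0,12), (2,5), (3,6), (8,14), (9,1), (10,7), (11,16), (13,18), (15,4)}

|M| = 9 (so the lex-smallest maximum matching has 9 edges)
process left vertices in ascending order; for each, take the smallest-labelled available neighbour that still permits 9 edges overall, or leave it unmatched if none does
lex-smallest matching: {0-12, 2-5, 3-6, 8-14, 9-1, 10-7, 11-16, 13-18, 15-4}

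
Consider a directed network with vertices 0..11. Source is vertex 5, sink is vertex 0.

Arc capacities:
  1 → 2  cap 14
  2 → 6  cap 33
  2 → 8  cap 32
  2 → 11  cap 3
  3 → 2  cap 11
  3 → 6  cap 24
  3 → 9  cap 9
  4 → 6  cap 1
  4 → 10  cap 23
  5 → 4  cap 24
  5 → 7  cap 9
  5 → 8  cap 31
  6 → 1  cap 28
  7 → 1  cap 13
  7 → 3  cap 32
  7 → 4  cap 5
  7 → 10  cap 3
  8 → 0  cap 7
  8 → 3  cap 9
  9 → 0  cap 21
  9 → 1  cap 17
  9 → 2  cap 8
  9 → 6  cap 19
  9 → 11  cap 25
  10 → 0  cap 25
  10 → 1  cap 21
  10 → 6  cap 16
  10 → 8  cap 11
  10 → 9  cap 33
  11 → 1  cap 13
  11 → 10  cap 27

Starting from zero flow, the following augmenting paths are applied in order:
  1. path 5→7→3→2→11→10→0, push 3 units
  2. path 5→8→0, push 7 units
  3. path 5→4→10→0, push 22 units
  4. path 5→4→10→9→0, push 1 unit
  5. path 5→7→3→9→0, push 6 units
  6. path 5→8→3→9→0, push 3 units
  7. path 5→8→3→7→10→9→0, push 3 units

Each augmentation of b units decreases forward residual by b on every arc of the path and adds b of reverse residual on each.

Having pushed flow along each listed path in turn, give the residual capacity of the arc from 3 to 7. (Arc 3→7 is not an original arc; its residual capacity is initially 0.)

Residual capacity of (3,7): 6

after path 1 (5→7→3→2→11→10→0, push 3): res(3,7)=3
after path 2 (5→8→0, push 7): res(3,7)=3
after path 3 (5→4→10→0, push 22): res(3,7)=3
after path 4 (5→4→10→9→0, push 1): res(3,7)=3
after path 5 (5→7→3→9→0, push 6): res(3,7)=9
after path 6 (5→8→3→9→0, push 3): res(3,7)=9
after path 7 (5→8→3→7→10→9→0, push 3): res(3,7)=6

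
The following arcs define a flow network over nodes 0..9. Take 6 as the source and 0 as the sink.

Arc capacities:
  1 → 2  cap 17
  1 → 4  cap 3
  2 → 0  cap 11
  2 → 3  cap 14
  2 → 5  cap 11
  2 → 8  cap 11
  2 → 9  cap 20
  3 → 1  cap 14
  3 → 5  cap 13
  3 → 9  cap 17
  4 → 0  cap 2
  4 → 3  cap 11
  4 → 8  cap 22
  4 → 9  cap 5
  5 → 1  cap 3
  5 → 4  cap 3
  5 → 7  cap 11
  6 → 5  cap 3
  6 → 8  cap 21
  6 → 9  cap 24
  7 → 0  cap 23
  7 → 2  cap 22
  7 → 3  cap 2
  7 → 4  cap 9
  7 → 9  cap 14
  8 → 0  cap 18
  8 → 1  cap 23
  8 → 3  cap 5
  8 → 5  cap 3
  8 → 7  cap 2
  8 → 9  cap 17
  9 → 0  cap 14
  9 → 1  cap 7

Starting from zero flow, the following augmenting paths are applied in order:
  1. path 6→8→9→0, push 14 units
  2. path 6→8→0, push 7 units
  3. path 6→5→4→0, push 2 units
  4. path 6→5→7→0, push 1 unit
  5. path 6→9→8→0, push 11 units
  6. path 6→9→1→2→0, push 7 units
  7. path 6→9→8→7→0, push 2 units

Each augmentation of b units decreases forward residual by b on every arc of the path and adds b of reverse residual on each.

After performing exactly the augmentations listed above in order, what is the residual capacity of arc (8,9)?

after path 1 (6→8→9→0, push 14): res(8,9)=3
after path 2 (6→8→0, push 7): res(8,9)=3
after path 3 (6→5→4→0, push 2): res(8,9)=3
after path 4 (6→5→7→0, push 1): res(8,9)=3
after path 5 (6→9→8→0, push 11): res(8,9)=14
after path 6 (6→9→1→2→0, push 7): res(8,9)=14
after path 7 (6→9→8→7→0, push 2): res(8,9)=16

Residual capacity of (8,9): 16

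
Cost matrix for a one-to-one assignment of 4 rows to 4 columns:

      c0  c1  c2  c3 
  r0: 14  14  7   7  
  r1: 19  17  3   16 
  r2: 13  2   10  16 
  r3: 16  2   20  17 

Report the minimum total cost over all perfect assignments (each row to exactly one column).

optimal assignment: row0→col3 (cost 7), row1→col2 (cost 3), row2→col0 (cost 13), row3→col1 (cost 2)
total = 7 + 3 + 13 + 2 = 25

Minimum assignment cost: 25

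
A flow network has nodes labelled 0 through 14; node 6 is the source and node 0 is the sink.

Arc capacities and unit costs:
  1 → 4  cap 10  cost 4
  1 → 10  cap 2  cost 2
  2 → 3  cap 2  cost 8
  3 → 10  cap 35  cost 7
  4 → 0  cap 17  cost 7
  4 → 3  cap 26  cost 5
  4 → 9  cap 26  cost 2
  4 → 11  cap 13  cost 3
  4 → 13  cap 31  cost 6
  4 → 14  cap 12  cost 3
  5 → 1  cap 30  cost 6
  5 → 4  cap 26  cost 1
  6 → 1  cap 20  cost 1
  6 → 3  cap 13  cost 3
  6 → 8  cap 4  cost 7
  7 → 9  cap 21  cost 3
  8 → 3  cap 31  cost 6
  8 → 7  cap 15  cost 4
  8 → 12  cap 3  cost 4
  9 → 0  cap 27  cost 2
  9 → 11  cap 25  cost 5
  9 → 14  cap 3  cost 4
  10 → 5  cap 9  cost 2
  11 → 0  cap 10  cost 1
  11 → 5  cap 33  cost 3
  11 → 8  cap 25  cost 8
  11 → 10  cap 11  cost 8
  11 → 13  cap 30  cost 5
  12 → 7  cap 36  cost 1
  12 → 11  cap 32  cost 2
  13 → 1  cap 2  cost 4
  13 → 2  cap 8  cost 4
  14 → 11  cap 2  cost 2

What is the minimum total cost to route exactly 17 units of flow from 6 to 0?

Minimum cost for 17 units: 185

shortest-cost path #1: 6→1→4→9→0 push 10 @ unit cost 9 (adds 90)
shortest-cost path #2: 6→1→10→5→4→9→0 push 2 @ unit cost 10 (adds 20)
shortest-cost path #3: 6→8→12→11→0 push 3 @ unit cost 14 (adds 42)
shortest-cost path #4: 6→8→7→9→0 push 1 @ unit cost 16 (adds 16)
shortest-cost path #5: 6→3→10→5→4→9→0 push 1 @ unit cost 17 (adds 17)
total cost = 185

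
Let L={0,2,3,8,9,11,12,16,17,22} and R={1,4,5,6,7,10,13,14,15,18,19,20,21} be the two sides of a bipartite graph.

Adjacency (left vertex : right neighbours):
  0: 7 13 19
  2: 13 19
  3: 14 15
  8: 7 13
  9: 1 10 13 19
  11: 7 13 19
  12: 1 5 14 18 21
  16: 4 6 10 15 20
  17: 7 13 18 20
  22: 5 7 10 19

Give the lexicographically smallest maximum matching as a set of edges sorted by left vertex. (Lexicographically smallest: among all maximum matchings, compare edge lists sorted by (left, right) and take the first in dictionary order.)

Lex-smallest maximum matching: {(0,7), (2,13), (3,14), (9,1), (11,19), (12,5), (16,4), (17,18), (22,10)}

|M| = 9 (so the lex-smallest maximum matching has 9 edges)
process left vertices in ascending order; for each, take the smallest-labelled available neighbour that still permits 9 edges overall, or leave it unmatched if none does
lex-smallest matching: {0-7, 2-13, 3-14, 9-1, 11-19, 12-5, 16-4, 17-18, 22-10}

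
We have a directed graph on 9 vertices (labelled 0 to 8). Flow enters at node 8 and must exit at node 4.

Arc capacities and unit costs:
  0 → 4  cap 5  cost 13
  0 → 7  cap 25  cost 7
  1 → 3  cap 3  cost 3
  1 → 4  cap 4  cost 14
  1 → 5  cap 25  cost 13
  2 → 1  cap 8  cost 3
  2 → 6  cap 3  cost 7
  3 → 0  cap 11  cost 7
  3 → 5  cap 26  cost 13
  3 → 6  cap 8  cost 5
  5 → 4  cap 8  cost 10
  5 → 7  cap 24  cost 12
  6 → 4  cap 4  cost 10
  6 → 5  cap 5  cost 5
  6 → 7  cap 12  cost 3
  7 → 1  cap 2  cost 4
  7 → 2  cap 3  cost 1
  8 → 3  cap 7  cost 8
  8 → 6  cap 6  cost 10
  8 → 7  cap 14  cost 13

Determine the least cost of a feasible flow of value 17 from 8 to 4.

Minimum cost for 17 units: 450

shortest-cost path #1: 8→6→4 push 4 @ unit cost 20 (adds 80)
shortest-cost path #2: 8→6→5→4 push 2 @ unit cost 25 (adds 50)
shortest-cost path #3: 8→3→0→4 push 5 @ unit cost 28 (adds 140)
shortest-cost path #4: 8→3→6→5→4 push 2 @ unit cost 28 (adds 56)
shortest-cost path #5: 8→7→1→4 push 2 @ unit cost 31 (adds 62)
shortest-cost path #6: 8→7→2→1→4 push 2 @ unit cost 31 (adds 62)
total cost = 450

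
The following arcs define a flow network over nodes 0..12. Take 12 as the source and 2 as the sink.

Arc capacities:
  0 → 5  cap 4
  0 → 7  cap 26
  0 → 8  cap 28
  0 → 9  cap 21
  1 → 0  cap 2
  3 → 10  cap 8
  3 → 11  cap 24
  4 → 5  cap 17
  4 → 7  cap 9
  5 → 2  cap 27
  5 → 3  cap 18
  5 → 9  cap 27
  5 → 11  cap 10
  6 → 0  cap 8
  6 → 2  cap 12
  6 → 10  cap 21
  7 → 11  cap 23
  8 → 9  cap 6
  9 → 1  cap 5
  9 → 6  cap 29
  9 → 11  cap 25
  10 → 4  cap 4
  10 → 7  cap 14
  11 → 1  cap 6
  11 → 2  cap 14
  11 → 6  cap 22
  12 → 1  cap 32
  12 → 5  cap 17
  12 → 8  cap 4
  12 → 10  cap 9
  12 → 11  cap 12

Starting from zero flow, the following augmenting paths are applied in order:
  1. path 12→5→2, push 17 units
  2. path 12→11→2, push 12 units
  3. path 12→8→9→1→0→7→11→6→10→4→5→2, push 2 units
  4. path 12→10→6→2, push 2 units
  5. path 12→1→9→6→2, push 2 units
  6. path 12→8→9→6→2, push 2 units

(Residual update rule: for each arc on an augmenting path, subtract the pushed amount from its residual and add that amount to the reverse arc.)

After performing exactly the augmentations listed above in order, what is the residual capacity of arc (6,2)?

Residual capacity of (6,2): 6

after path 1 (12→5→2, push 17): res(6,2)=12
after path 2 (12→11→2, push 12): res(6,2)=12
after path 3 (12→8→9→1→0→7→11→6→10→4→5→2, push 2): res(6,2)=12
after path 4 (12→10→6→2, push 2): res(6,2)=10
after path 5 (12→1→9→6→2, push 2): res(6,2)=8
after path 6 (12→8→9→6→2, push 2): res(6,2)=6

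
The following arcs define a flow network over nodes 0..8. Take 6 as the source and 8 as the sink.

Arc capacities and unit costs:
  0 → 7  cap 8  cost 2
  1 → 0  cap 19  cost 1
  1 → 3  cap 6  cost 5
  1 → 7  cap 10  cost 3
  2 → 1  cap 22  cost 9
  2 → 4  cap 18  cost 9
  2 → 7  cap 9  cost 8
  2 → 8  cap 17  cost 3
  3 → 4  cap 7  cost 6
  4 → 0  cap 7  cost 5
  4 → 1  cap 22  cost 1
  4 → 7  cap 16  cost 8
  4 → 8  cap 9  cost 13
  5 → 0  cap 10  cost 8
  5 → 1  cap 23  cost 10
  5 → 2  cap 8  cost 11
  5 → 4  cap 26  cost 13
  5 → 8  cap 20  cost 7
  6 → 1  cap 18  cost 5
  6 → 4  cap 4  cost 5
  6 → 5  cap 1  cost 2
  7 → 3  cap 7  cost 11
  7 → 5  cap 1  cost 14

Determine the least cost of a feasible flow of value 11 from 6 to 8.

Minimum cost for 11 units: 255

shortest-cost path #1: 6→5→8 push 1 @ unit cost 9 (adds 9)
shortest-cost path #2: 6→4→8 push 4 @ unit cost 18 (adds 72)
shortest-cost path #3: 6→1→3→4→8 push 5 @ unit cost 29 (adds 145)
shortest-cost path #4: 6→1→7→5→8 push 1 @ unit cost 29 (adds 29)
total cost = 255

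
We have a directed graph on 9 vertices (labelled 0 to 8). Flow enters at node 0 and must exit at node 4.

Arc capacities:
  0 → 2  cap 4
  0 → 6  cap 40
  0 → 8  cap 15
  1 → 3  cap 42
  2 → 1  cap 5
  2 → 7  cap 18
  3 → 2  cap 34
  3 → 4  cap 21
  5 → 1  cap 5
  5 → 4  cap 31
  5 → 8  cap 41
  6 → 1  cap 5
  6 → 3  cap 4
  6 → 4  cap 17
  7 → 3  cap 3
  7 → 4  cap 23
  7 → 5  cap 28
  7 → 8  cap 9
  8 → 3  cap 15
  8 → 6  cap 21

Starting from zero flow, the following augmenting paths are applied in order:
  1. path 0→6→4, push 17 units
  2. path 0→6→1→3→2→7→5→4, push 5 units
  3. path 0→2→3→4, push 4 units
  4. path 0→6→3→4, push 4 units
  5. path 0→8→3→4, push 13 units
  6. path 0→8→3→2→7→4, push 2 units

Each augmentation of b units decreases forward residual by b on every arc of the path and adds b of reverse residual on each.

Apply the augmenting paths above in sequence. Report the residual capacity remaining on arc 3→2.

Residual capacity of (3,2): 31

after path 1 (0→6→4, push 17): res(3,2)=34
after path 2 (0→6→1→3→2→7→5→4, push 5): res(3,2)=29
after path 3 (0→2→3→4, push 4): res(3,2)=33
after path 4 (0→6→3→4, push 4): res(3,2)=33
after path 5 (0→8→3→4, push 13): res(3,2)=33
after path 6 (0→8→3→2→7→4, push 2): res(3,2)=31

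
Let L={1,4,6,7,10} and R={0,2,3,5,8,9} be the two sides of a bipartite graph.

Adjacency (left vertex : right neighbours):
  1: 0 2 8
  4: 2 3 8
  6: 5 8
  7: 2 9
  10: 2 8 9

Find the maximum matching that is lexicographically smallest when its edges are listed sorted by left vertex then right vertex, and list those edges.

Lex-smallest maximum matching: {(1,0), (4,2), (6,5), (7,9), (10,8)}

|M| = 5 (so the lex-smallest maximum matching has 5 edges)
process left vertices in ascending order; for each, take the smallest-labelled available neighbour that still permits 5 edges overall, or leave it unmatched if none does
lex-smallest matching: {1-0, 4-2, 6-5, 7-9, 10-8}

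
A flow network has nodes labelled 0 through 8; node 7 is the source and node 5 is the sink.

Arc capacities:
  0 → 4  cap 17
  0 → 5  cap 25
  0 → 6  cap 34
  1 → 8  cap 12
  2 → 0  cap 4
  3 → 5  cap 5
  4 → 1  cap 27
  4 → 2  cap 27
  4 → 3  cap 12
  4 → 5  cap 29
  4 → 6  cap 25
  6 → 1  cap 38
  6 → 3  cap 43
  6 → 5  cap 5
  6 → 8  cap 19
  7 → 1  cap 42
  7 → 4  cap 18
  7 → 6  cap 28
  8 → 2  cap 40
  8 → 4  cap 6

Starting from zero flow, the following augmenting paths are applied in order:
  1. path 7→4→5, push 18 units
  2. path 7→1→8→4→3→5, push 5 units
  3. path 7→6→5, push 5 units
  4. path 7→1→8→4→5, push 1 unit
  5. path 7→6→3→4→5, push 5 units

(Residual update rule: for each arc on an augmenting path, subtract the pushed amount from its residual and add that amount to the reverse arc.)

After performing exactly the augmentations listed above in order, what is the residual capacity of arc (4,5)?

Residual capacity of (4,5): 5

after path 1 (7→4→5, push 18): res(4,5)=11
after path 2 (7→1→8→4→3→5, push 5): res(4,5)=11
after path 3 (7→6→5, push 5): res(4,5)=11
after path 4 (7→1→8→4→5, push 1): res(4,5)=10
after path 5 (7→6→3→4→5, push 5): res(4,5)=5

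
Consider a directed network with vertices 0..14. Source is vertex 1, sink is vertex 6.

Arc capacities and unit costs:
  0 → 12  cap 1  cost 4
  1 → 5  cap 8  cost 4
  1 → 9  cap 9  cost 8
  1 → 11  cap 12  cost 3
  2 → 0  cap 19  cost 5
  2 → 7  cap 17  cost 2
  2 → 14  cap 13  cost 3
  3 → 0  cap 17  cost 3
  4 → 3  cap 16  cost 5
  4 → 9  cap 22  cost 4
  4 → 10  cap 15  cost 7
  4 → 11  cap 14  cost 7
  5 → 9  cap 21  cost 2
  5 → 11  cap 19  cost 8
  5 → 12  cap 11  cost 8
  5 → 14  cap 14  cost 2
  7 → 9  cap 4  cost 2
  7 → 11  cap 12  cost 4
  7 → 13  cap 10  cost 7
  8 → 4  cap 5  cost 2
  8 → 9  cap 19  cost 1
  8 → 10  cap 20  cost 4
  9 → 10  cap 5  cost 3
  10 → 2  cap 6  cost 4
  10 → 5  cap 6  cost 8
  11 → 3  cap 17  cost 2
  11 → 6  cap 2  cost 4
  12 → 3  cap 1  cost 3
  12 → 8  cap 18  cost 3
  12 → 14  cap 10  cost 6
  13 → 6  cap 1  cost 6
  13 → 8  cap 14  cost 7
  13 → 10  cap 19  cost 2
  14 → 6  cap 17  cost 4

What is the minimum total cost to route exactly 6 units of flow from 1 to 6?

shortest-cost path #1: 1→11→6 push 2 @ unit cost 7 (adds 14)
shortest-cost path #2: 1→5→14→6 push 4 @ unit cost 10 (adds 40)
total cost = 54

Minimum cost for 6 units: 54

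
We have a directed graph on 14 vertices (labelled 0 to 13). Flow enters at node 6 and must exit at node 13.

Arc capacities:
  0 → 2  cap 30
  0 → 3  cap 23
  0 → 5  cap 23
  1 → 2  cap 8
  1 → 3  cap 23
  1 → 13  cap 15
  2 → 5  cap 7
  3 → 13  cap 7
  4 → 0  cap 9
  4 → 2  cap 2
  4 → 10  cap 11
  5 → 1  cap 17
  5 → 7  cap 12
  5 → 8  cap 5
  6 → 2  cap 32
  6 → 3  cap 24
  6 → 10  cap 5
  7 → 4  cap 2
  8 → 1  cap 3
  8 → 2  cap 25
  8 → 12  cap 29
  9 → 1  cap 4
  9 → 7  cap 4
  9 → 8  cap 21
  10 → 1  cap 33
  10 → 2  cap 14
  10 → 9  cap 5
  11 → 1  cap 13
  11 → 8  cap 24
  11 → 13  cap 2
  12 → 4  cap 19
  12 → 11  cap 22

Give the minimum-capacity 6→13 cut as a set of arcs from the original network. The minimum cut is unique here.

Min-cut arcs: {(2,5), (3,13), (6,10)} (total capacity 19)

augment #1: 6→3→13 push 7
augment #2: 6→10→1→13 push 5
augment #3: 6→2→5→1→13 push 7
max flow = 19; residual-reachable set from 6 gives S-side
cut edges (S→T): {(2,5), (3,13), (6,10)} total cap 19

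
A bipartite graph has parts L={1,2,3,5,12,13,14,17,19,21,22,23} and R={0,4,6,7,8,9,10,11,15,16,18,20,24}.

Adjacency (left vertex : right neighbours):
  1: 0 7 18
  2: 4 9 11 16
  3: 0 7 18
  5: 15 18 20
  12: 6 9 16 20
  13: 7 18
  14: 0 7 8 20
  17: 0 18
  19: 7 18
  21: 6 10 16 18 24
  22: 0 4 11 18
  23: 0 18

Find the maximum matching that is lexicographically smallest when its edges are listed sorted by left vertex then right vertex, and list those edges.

|M| = 9 (so the lex-smallest maximum matching has 9 edges)
process left vertices in ascending order; for each, take the smallest-labelled available neighbour that still permits 9 edges overall, or leave it unmatched if none does
lex-smallest matching: {1-0, 2-4, 3-7, 5-15, 12-6, 13-18, 14-8, 21-10, 22-11}

Lex-smallest maximum matching: {(1,0), (2,4), (3,7), (5,15), (12,6), (13,18), (14,8), (21,10), (22,11)}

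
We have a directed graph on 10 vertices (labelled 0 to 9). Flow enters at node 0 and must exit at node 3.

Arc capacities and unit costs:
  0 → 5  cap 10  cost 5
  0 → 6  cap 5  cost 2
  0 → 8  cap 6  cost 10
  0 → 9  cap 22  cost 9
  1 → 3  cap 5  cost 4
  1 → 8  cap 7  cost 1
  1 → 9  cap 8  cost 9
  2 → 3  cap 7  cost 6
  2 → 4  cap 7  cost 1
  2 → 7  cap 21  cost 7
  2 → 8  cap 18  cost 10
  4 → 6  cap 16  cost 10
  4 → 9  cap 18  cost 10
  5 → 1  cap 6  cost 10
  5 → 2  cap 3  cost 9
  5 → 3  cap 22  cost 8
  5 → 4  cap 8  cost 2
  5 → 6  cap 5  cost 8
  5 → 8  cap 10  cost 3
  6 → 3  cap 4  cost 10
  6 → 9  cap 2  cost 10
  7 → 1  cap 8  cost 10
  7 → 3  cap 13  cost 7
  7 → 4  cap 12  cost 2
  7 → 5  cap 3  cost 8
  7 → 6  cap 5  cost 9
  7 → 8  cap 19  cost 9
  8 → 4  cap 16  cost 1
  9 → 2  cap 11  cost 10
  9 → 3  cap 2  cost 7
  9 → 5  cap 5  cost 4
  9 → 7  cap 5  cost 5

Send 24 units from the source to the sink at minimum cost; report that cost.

shortest-cost path #1: 0→6→3 push 4 @ unit cost 12 (adds 48)
shortest-cost path #2: 0→5→3 push 10 @ unit cost 13 (adds 130)
shortest-cost path #3: 0→9→3 push 2 @ unit cost 16 (adds 32)
shortest-cost path #4: 0→9→5→3 push 5 @ unit cost 21 (adds 105)
shortest-cost path #5: 0→9→7→3 push 3 @ unit cost 21 (adds 63)
total cost = 378

Minimum cost for 24 units: 378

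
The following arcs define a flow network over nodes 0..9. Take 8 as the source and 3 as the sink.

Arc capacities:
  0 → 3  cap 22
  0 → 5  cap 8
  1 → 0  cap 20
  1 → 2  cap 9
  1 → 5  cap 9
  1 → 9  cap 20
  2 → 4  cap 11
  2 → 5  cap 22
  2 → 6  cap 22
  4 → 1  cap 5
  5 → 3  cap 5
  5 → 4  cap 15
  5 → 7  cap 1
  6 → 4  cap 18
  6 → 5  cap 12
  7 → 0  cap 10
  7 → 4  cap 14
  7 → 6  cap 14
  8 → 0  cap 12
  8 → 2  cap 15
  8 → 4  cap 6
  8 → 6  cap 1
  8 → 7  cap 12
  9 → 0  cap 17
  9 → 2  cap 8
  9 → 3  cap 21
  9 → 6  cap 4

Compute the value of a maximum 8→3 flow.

augment #1: 8→0→3 bottleneck 12, total now 12
augment #2: 8→2→5→3 bottleneck 5, total now 17
augment #3: 8→7→0→3 bottleneck 10, total now 27
augment #4: 8→4→1→9→3 bottleneck 5, total now 32

Maximum flow value: 32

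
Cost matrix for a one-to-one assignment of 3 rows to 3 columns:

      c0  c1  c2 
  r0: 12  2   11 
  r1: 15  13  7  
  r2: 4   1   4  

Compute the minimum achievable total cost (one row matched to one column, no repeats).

optimal assignment: row0→col1 (cost 2), row1→col2 (cost 7), row2→col0 (cost 4)
total = 2 + 7 + 4 = 13

Minimum assignment cost: 13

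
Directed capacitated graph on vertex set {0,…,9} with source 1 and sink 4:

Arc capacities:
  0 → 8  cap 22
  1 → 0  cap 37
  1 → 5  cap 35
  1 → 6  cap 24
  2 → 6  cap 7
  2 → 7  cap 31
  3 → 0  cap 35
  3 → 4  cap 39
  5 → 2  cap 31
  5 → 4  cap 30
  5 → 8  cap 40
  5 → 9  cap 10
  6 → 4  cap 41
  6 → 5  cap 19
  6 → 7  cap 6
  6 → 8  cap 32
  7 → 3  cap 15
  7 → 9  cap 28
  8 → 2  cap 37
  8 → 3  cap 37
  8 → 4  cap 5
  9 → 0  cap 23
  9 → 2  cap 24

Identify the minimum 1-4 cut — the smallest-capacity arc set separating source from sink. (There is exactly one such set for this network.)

augment #1: 1→5→4 push 30
augment #2: 1→6→4 push 24
augment #3: 1→0→8→4 push 5
augment #4: 1→0→8→3→4 push 17
augment #5: 1→5→2→6→4 push 5
max flow = 81; residual-reachable set from 1 gives S-side
cut edges (S→T): {(0,8), (1,5), (1,6)} total cap 81

Min-cut arcs: {(0,8), (1,5), (1,6)} (total capacity 81)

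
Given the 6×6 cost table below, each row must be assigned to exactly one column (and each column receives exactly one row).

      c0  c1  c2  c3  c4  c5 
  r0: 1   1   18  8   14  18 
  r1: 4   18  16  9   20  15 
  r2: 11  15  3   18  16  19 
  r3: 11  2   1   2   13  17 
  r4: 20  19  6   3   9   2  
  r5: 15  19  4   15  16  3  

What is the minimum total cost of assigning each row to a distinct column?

Minimum assignment cost: 22

optimal assignment: row0→col1 (cost 1), row1→col0 (cost 4), row2→col2 (cost 3), row3→col3 (cost 2), row4→col4 (cost 9), row5→col5 (cost 3)
total = 1 + 4 + 3 + 2 + 9 + 3 = 22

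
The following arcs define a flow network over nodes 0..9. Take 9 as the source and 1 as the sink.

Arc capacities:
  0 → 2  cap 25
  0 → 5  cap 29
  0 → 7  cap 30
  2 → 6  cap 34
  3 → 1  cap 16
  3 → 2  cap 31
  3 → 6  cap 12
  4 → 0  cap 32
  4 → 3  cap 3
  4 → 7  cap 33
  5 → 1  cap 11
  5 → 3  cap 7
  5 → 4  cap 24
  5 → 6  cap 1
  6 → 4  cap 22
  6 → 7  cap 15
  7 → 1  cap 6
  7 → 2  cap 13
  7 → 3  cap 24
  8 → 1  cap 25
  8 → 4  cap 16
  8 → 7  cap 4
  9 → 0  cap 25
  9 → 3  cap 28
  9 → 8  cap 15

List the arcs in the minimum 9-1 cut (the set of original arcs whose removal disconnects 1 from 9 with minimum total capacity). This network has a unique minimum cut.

augment #1: 9→3→1 push 16
augment #2: 9→8→1 push 15
augment #3: 9→0→5→1 push 11
augment #4: 9→0→7→1 push 6
max flow = 48; residual-reachable set from 9 gives S-side
cut edges (S→T): {(3,1), (5,1), (7,1), (9,8)} total cap 48

Min-cut arcs: {(3,1), (5,1), (7,1), (9,8)} (total capacity 48)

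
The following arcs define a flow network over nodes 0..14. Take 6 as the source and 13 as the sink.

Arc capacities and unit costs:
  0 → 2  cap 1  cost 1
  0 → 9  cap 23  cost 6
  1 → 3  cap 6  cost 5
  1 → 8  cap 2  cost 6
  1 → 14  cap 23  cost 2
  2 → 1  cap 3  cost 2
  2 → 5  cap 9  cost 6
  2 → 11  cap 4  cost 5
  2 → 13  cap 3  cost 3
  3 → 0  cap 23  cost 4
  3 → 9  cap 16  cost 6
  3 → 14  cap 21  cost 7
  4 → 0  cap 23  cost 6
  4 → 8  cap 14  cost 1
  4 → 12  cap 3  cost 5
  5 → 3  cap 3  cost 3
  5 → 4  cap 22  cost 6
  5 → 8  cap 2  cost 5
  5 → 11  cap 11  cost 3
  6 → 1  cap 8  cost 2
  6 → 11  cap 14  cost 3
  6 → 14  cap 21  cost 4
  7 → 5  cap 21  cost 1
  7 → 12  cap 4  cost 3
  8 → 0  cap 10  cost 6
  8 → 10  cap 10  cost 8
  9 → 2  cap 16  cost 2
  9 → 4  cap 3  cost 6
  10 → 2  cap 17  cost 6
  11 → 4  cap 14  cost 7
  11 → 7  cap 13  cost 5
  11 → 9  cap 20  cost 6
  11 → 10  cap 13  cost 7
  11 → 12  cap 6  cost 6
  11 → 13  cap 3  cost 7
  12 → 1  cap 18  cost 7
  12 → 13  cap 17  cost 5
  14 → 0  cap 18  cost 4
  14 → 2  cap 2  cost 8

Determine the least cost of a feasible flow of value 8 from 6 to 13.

Minimum cost for 8 units: 98

shortest-cost path #1: 6→11→13 push 3 @ unit cost 10 (adds 30)
shortest-cost path #2: 6→14→0→2→13 push 1 @ unit cost 12 (adds 12)
shortest-cost path #3: 6→11→12→13 push 4 @ unit cost 14 (adds 56)
total cost = 98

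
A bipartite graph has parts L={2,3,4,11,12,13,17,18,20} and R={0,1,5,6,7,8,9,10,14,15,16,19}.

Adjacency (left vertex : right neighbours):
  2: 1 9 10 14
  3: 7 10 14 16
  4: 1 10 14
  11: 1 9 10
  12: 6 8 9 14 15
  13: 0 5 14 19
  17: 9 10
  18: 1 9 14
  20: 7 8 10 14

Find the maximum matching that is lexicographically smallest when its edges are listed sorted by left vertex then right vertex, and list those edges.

|M| = 8 (so the lex-smallest maximum matching has 8 edges)
process left vertices in ascending order; for each, take the smallest-labelled available neighbour that still permits 8 edges overall, or leave it unmatched if none does
lex-smallest matching: {2-1, 3-7, 4-10, 11-9, 12-6, 13-0, 18-14, 20-8}

Lex-smallest maximum matching: {(2,1), (3,7), (4,10), (11,9), (12,6), (13,0), (18,14), (20,8)}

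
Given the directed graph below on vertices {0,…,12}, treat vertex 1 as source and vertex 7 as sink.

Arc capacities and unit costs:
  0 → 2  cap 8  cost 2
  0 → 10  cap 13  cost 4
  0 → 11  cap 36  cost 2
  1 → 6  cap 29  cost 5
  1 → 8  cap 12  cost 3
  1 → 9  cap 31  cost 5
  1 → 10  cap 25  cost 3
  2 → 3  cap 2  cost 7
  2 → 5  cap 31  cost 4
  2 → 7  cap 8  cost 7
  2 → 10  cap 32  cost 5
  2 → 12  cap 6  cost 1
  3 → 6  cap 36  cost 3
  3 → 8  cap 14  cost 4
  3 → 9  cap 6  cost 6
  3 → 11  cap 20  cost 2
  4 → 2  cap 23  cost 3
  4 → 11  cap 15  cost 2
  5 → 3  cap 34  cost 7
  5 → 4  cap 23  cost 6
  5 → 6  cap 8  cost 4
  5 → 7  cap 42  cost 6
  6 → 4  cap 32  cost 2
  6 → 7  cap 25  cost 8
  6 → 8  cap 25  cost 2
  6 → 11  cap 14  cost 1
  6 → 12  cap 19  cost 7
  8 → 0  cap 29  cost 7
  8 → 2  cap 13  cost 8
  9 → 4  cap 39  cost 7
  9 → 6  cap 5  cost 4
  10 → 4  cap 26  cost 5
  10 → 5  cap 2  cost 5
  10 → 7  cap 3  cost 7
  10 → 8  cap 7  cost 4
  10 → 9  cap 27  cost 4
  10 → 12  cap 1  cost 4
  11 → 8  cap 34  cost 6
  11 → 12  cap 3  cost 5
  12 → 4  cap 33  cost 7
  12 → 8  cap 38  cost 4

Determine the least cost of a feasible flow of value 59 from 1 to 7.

shortest-cost path #1: 1→10→7 push 3 @ unit cost 10 (adds 30)
shortest-cost path #2: 1→6→7 push 25 @ unit cost 13 (adds 325)
shortest-cost path #3: 1→10→5→7 push 2 @ unit cost 14 (adds 28)
shortest-cost path #4: 1→6→4→2→7 push 4 @ unit cost 17 (adds 68)
shortest-cost path #5: 1→8→2→7 push 4 @ unit cost 18 (adds 72)
shortest-cost path #6: 1→8→2→5→7 push 8 @ unit cost 21 (adds 168)
shortest-cost path #7: 1→10→4→2→5→7 push 13 @ unit cost 21 (adds 273)
total cost = 964

Minimum cost for 59 units: 964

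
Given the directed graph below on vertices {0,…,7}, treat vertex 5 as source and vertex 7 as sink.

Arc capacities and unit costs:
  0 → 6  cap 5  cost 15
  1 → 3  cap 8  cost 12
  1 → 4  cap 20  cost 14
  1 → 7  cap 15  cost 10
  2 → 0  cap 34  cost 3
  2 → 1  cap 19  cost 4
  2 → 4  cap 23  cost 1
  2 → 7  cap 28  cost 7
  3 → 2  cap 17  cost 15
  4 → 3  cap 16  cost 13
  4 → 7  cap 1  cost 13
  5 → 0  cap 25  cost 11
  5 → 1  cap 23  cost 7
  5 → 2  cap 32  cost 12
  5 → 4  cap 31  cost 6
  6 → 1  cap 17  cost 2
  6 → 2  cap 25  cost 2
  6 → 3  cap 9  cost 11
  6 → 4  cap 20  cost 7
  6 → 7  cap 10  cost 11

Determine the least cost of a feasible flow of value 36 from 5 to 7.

Minimum cost for 36 units: 654

shortest-cost path #1: 5→1→7 push 15 @ unit cost 17 (adds 255)
shortest-cost path #2: 5→2→7 push 21 @ unit cost 19 (adds 399)
total cost = 654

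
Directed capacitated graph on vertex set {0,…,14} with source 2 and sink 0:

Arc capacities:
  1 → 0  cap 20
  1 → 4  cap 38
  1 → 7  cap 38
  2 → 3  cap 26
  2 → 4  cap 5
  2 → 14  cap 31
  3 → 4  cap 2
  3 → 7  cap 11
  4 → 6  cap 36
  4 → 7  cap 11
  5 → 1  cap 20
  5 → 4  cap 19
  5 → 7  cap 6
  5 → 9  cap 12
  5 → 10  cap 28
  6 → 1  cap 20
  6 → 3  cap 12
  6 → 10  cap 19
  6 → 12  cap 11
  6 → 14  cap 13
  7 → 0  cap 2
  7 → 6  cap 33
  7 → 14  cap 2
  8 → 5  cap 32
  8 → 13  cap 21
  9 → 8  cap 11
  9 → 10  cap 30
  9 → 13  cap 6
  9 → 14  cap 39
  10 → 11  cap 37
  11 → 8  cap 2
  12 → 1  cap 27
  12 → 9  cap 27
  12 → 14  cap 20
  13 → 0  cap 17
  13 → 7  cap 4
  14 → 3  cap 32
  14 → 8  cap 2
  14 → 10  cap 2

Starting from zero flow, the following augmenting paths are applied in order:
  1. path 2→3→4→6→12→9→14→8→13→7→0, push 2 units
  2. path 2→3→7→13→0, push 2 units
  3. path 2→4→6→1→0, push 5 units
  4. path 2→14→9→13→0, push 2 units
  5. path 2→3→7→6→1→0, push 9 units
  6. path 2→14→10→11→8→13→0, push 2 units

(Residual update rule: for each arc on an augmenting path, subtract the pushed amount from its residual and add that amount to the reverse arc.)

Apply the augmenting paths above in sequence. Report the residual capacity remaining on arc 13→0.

Residual capacity of (13,0): 11

after path 1 (2→3→4→6→12→9→14→8→13→7→0, push 2): res(13,0)=17
after path 2 (2→3→7→13→0, push 2): res(13,0)=15
after path 3 (2→4→6→1→0, push 5): res(13,0)=15
after path 4 (2→14→9→13→0, push 2): res(13,0)=13
after path 5 (2→3→7→6→1→0, push 9): res(13,0)=13
after path 6 (2→14→10→11→8→13→0, push 2): res(13,0)=11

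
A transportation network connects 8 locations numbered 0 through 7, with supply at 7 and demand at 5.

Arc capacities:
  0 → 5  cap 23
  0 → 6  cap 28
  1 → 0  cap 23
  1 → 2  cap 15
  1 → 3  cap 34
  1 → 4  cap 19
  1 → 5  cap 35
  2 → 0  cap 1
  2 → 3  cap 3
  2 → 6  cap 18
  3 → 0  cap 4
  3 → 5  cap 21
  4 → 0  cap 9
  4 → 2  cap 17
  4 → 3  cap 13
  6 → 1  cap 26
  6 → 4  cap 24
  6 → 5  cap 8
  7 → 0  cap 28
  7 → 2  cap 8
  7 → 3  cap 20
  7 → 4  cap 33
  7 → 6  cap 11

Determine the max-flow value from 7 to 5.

augment #1: 7→0→5 bottleneck 23, total now 23
augment #2: 7→3→5 bottleneck 20, total now 43
augment #3: 7→6→5 bottleneck 8, total now 51
augment #4: 7→2→3→5 bottleneck 1, total now 52
augment #5: 7→6→1→5 bottleneck 3, total now 55
augment #6: 7→0→6→1→5 bottleneck 5, total now 60
augment #7: 7→2→6→1→5 bottleneck 7, total now 67
augment #8: 7→4→0→6→1→5 bottleneck 9, total now 76
augment #9: 7→4→2→6→1→5 bottleneck 2, total now 78

Maximum flow value: 78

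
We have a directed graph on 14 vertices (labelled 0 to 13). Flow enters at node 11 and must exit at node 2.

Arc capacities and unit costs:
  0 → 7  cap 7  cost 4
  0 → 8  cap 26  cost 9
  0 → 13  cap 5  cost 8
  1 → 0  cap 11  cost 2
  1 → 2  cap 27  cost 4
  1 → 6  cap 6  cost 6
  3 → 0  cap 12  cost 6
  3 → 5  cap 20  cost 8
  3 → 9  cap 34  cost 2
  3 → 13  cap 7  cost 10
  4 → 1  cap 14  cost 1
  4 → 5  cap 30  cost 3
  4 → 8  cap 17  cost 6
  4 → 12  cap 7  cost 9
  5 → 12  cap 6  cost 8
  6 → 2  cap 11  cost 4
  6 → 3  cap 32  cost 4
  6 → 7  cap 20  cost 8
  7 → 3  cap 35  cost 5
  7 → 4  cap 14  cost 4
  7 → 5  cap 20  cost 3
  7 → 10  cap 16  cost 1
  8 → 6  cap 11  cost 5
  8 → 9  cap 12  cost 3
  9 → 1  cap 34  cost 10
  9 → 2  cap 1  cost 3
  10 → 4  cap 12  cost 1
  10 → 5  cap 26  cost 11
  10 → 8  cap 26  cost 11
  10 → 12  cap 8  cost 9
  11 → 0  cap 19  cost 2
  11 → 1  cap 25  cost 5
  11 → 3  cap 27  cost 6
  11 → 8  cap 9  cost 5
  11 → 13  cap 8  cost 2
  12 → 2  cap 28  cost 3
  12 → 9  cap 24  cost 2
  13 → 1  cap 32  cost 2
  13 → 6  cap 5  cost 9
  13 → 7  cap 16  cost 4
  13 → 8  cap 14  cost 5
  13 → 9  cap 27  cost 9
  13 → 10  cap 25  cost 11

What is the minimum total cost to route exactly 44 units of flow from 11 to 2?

shortest-cost path #1: 11→13→1→2 push 8 @ unit cost 8 (adds 64)
shortest-cost path #2: 11→1→2 push 19 @ unit cost 9 (adds 171)
shortest-cost path #3: 11→3→9→2 push 1 @ unit cost 11 (adds 11)
shortest-cost path #4: 11→8→6→2 push 9 @ unit cost 14 (adds 126)
shortest-cost path #5: 11→1→6→2 push 2 @ unit cost 15 (adds 30)
shortest-cost path #6: 11→0→7→10→12→2 push 5 @ unit cost 19 (adds 95)
total cost = 497

Minimum cost for 44 units: 497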